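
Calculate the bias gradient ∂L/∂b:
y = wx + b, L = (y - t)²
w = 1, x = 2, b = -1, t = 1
∂L/∂b = 0

y = wx + b = (1)(2) + -1 = 1
∂L/∂y = 2(y - t) = 2(1 - 1) = 0
∂y/∂b = 1
∂L/∂b = ∂L/∂y · ∂y/∂b = 0 × 1 = 0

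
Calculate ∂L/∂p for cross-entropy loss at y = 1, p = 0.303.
∂L/∂p = -3.3

∂L/∂p = -y/p + (1-y)/(1-p) = -1/0.303 + 0 = -3.3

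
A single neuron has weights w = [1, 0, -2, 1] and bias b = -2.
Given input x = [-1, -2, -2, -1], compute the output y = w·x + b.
y = 0

y = (1)(-1) + (0)(-2) + (-2)(-2) + (1)(-1) + -2 = 0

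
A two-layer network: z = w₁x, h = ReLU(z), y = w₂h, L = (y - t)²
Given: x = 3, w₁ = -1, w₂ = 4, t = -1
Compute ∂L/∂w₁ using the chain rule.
∂L/∂w₁ = 0

Forward pass:
z = w₁x = -1×3 = -3
h = ReLU(-3) = 0
y = w₂h = 4×0 = 0

Backward pass:
∂L/∂y = 2(y - t) = 2(0 - -1) = 2
∂y/∂h = w₂ = 4
∂h/∂z = 0 (ReLU derivative)
∂z/∂w₁ = x = 3

∂L/∂w₁ = 2 × 4 × 0 × 3 = 0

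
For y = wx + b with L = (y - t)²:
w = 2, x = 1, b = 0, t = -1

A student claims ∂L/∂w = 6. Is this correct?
Correct

y = (2)(1) + 0 = 2
∂L/∂y = 2(y - t) = 2(2 - -1) = 6
∂y/∂w = x = 1
∂L/∂w = 6 × 1 = 6

Claimed value: 6
Correct: The correct gradient is 6.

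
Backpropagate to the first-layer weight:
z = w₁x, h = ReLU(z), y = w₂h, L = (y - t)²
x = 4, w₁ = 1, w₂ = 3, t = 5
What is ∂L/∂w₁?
∂L/∂w₁ = 168

Forward pass:
z = w₁x = 1×4 = 4
h = ReLU(4) = 4
y = w₂h = 3×4 = 12

Backward pass:
∂L/∂y = 2(y - t) = 2(12 - 5) = 14
∂y/∂h = w₂ = 3
∂h/∂z = 1 (ReLU derivative)
∂z/∂w₁ = x = 4

∂L/∂w₁ = 14 × 3 × 1 × 4 = 168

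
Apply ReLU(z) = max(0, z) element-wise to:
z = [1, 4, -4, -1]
h = [1, 4, 0, 0]

ReLU applied element-wise: max(0,1)=1, max(0,4)=4, max(0,-4)=0, max(0,-1)=0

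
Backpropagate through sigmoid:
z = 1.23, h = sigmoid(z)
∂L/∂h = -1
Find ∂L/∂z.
∂L/∂z = -0.175

σ(1.23) = 0.7738
σ'(1.23) = σ(1.23)(1 - σ(1.23)) = 0.7738 × 0.2262 = 0.175
∂L/∂z = ∂L/∂h · σ'(z) = -1 × 0.175 = -0.175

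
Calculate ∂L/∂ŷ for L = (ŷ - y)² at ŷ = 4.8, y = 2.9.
∂L/∂ŷ = 3.8

∂L/∂ŷ = 2(ŷ - y) = 2(4.8 - 2.9) = 2(1.9) = 3.8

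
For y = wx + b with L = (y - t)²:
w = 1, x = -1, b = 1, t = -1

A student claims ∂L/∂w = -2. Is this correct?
Correct

y = (1)(-1) + 1 = 0
∂L/∂y = 2(y - t) = 2(0 - -1) = 2
∂y/∂w = x = -1
∂L/∂w = 2 × -1 = -2

Claimed value: -2
Correct: The correct gradient is -2.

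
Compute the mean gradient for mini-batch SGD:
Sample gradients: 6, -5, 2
Average gradient = 1

Average = (1/3)(6 + -5 + 2) = 3/3 = 1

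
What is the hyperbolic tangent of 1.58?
0.9186

tanh(1.58) = (e^(1.58) - e^(-1.58))/(e^(1.58) + e^(-1.58)) = 0.9186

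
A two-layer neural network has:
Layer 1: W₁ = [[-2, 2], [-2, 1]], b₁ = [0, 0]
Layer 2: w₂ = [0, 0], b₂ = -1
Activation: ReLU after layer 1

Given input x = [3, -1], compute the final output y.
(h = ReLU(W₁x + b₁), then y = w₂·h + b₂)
y = -1

Layer 1 pre-activation: z₁ = [-8, -7]
After ReLU: h = [0, 0]
Layer 2 output: y = 0×0 + 0×0 + -1 = -1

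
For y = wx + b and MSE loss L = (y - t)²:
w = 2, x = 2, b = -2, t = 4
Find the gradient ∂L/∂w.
∂L/∂w = -8

y = wx + b = (2)(2) + -2 = 2
∂L/∂y = 2(y - t) = 2(2 - 4) = -4
∂y/∂w = x = 2
∂L/∂w = ∂L/∂y · ∂y/∂w = -4 × 2 = -8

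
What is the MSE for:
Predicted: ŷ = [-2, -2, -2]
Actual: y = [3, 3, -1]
MSE = 17

MSE = (1/3)((-2-3)² + (-2-3)² + (-2--1)²) = (1/3)(25 + 25 + 1) = 17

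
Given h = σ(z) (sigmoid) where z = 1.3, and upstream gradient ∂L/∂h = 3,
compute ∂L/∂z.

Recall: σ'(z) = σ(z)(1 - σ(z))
∂L/∂z = 0.5049

σ(1.3) = 0.7858
σ'(1.3) = σ(1.3)(1 - σ(1.3)) = 0.7858 × 0.2142 = 0.1683
∂L/∂z = ∂L/∂h · σ'(z) = 3 × 0.1683 = 0.5049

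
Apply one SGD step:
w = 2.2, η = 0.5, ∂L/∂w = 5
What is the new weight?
w_new = -0.3

w_new = w - η·∂L/∂w = 2.2 - 0.5×(5) = 2.2 - (2.5) = -0.3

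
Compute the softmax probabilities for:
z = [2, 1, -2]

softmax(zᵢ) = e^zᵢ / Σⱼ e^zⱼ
p = [0.7214, 0.2654, 0.0132]

exp(z) = [7.389, 2.718, 0.1353]
Sum = 10.24
p = [0.7214, 0.2654, 0.0132]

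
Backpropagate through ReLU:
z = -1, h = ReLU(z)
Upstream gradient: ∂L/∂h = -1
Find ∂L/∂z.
∂L/∂z = 0

h = ReLU(-1) = 0
Since z < 0: ∂h/∂z = 0
∂L/∂z = ∂L/∂h · ∂h/∂z = -1 × 0 = 0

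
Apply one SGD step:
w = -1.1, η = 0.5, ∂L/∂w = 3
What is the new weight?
w_new = -2.6

w_new = w - η·∂L/∂w = -1.1 - 0.5×(3) = -1.1 - (1.5) = -2.6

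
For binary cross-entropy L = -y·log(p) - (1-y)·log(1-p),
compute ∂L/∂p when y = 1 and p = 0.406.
∂L/∂p = -2.463

∂L/∂p = -y/p + (1-y)/(1-p) = -1/0.406 + 0 = -2.463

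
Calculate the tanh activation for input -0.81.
-0.6696

tanh(-0.81) = (e^(-0.81) - e^(0.81))/(e^(-0.81) + e^(0.81)) = -0.6696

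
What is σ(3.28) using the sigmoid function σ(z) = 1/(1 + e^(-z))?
0.9637

sigmoid(3.28) = 1/(1 + e^(-3.28)) = 1/(1 + 0.03763) = 0.9637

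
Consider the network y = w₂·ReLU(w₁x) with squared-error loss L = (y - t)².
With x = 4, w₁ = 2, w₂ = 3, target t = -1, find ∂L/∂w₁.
∂L/∂w₁ = 600

Forward pass:
z = w₁x = 2×4 = 8
h = ReLU(8) = 8
y = w₂h = 3×8 = 24

Backward pass:
∂L/∂y = 2(y - t) = 2(24 - -1) = 50
∂y/∂h = w₂ = 3
∂h/∂z = 1 (ReLU derivative)
∂z/∂w₁ = x = 4

∂L/∂w₁ = 50 × 3 × 1 × 4 = 600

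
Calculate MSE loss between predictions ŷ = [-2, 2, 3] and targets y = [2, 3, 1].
MSE = 7

MSE = (1/3)((-2-2)² + (2-3)² + (3-1)²) = (1/3)(16 + 1 + 4) = 7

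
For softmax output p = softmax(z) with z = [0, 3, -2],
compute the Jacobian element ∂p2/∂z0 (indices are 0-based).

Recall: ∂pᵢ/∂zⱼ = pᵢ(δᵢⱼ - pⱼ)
∂p2/∂z0 = -0.0003005

p = softmax(z) = [0.04712, 0.9465, 0.006377]
p2 = 0.006377, p0 = 0.04712

∂p2/∂z0 = -p2 × p0 = -0.006377 × 0.04712 = -0.0003005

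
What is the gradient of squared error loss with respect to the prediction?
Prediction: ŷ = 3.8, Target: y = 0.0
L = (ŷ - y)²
∂L/∂ŷ = 7.6

∂L/∂ŷ = 2(ŷ - y) = 2(3.8 - 0.0) = 2(3.8) = 7.6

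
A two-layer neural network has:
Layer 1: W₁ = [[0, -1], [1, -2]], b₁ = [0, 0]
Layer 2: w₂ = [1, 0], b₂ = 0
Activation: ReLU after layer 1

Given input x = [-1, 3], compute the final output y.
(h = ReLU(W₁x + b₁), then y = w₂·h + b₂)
y = 0

Layer 1 pre-activation: z₁ = [-3, -7]
After ReLU: h = [0, 0]
Layer 2 output: y = 1×0 + 0×0 + 0 = 0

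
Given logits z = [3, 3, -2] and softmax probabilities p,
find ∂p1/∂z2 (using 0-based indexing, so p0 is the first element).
∂p1/∂z2 = -0.001673

p = softmax(z) = [0.4983, 0.4983, 0.003358]
p1 = 0.4983, p2 = 0.003358

∂p1/∂z2 = -p1 × p2 = -0.4983 × 0.003358 = -0.001673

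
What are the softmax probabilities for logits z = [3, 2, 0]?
p = [0.7054, 0.2595, 0.0351]

exp(z) = [20.09, 7.389, 1]
Sum = 28.47
p = [0.7054, 0.2595, 0.0351]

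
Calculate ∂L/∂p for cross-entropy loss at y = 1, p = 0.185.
∂L/∂p = -5.405

∂L/∂p = -y/p + (1-y)/(1-p) = -1/0.185 + 0 = -5.405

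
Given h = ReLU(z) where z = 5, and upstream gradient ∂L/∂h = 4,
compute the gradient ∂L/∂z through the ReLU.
∂L/∂z = 4

h = ReLU(5) = 5
Since z > 0: ∂h/∂z = 1
∂L/∂z = ∂L/∂h · ∂h/∂z = 4 × 1 = 4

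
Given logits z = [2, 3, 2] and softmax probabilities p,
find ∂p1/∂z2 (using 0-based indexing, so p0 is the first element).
∂p1/∂z2 = -0.1221

p = softmax(z) = [0.2119, 0.5761, 0.2119]
p1 = 0.5761, p2 = 0.2119

∂p1/∂z2 = -p1 × p2 = -0.5761 × 0.2119 = -0.1221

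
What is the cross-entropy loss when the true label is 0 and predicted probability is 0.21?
L = 0.2357

L = -0·log(0.21) - 1·log(0.79) = -log(0.79) = 0.2357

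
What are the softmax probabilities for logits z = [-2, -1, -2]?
p = [0.2119, 0.5761, 0.2119]

exp(z) = [0.1353, 0.3679, 0.1353]
Sum = 0.6386
p = [0.2119, 0.5761, 0.2119]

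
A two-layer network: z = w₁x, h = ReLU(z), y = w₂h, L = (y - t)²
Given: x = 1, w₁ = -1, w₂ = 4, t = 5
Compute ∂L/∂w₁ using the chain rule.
∂L/∂w₁ = 0

Forward pass:
z = w₁x = -1×1 = -1
h = ReLU(-1) = 0
y = w₂h = 4×0 = 0

Backward pass:
∂L/∂y = 2(y - t) = 2(0 - 5) = -10
∂y/∂h = w₂ = 4
∂h/∂z = 0 (ReLU derivative)
∂z/∂w₁ = x = 1

∂L/∂w₁ = -10 × 4 × 0 × 1 = 0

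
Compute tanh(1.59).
0.9201

tanh(1.59) = (e^(1.59) - e^(-1.59))/(e^(1.59) + e^(-1.59)) = 0.9201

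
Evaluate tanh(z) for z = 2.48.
0.9861

tanh(2.48) = (e^(2.48) - e^(-2.48))/(e^(2.48) + e^(-2.48)) = 0.9861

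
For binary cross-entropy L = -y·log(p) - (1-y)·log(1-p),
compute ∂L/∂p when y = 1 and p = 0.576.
∂L/∂p = -1.736

∂L/∂p = -y/p + (1-y)/(1-p) = -1/0.576 + 0 = -1.736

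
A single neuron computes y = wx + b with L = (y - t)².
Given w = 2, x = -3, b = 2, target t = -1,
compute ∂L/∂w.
∂L/∂w = 18

y = wx + b = (2)(-3) + 2 = -4
∂L/∂y = 2(y - t) = 2(-4 - -1) = -6
∂y/∂w = x = -3
∂L/∂w = ∂L/∂y · ∂y/∂w = -6 × -3 = 18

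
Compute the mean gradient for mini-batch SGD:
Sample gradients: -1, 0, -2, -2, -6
Average gradient = -2.2

Average = (1/5)(-1 + 0 + -2 + -2 + -6) = -11/5 = -2.2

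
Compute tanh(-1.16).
-0.821

tanh(-1.16) = (e^(-1.16) - e^(1.16))/(e^(-1.16) + e^(1.16)) = -0.821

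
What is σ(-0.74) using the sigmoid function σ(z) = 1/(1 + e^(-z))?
0.323

sigmoid(-0.74) = 1/(1 + e^(0.74)) = 1/(1 + 2.096) = 0.323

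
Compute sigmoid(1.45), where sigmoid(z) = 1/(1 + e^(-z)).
0.81

sigmoid(1.45) = 1/(1 + e^(-1.45)) = 1/(1 + 0.2346) = 0.81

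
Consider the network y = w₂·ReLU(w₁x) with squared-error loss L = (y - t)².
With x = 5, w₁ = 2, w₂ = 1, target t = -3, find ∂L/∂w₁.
∂L/∂w₁ = 130

Forward pass:
z = w₁x = 2×5 = 10
h = ReLU(10) = 10
y = w₂h = 1×10 = 10

Backward pass:
∂L/∂y = 2(y - t) = 2(10 - -3) = 26
∂y/∂h = w₂ = 1
∂h/∂z = 1 (ReLU derivative)
∂z/∂w₁ = x = 5

∂L/∂w₁ = 26 × 1 × 1 × 5 = 130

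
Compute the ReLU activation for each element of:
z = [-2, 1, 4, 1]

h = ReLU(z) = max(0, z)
h = [0, 1, 4, 1]

ReLU applied element-wise: max(0,-2)=0, max(0,1)=1, max(0,4)=4, max(0,1)=1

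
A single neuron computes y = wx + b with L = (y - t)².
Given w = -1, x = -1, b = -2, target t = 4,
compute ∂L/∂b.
∂L/∂b = -10

y = wx + b = (-1)(-1) + -2 = -1
∂L/∂y = 2(y - t) = 2(-1 - 4) = -10
∂y/∂b = 1
∂L/∂b = ∂L/∂y · ∂y/∂b = -10 × 1 = -10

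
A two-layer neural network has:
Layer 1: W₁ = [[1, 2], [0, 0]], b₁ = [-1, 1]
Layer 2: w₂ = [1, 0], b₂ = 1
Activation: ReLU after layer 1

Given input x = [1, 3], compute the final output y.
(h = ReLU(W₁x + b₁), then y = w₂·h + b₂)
y = 7

Layer 1 pre-activation: z₁ = [6, 1]
After ReLU: h = [6, 1]
Layer 2 output: y = 1×6 + 0×1 + 1 = 7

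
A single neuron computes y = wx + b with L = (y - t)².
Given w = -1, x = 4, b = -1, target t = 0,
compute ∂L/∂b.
∂L/∂b = -10

y = wx + b = (-1)(4) + -1 = -5
∂L/∂y = 2(y - t) = 2(-5 - 0) = -10
∂y/∂b = 1
∂L/∂b = ∂L/∂y · ∂y/∂b = -10 × 1 = -10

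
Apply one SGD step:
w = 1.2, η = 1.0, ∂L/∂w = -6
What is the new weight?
w_new = 7.2

w_new = w - η·∂L/∂w = 1.2 - 1.0×(-6) = 1.2 - (-6) = 7.2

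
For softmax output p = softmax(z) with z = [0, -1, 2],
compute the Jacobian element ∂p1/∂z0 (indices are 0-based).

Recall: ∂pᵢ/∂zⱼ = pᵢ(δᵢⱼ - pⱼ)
∂p1/∂z0 = -0.004797

p = softmax(z) = [0.1142, 0.04201, 0.8438]
p1 = 0.04201, p0 = 0.1142

∂p1/∂z0 = -p1 × p0 = -0.04201 × 0.1142 = -0.004797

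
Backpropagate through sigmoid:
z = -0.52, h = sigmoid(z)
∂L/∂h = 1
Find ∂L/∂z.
∂L/∂z = 0.2338

σ(-0.52) = 0.3729
σ'(-0.52) = σ(-0.52)(1 - σ(-0.52)) = 0.3729 × 0.6271 = 0.2338
∂L/∂z = ∂L/∂h · σ'(z) = 1 × 0.2338 = 0.2338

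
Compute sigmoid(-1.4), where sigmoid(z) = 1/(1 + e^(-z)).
0.1978

sigmoid(-1.4) = 1/(1 + e^(1.4)) = 1/(1 + 4.055) = 0.1978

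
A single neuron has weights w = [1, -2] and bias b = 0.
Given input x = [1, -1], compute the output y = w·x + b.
y = 3

y = (1)(1) + (-2)(-1) + 0 = 3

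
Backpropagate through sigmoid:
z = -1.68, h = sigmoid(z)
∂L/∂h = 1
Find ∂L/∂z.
∂L/∂z = 0.1324

σ(-1.68) = 0.1571
σ'(-1.68) = σ(-1.68)(1 - σ(-1.68)) = 0.1571 × 0.8429 = 0.1324
∂L/∂z = ∂L/∂h · σ'(z) = 1 × 0.1324 = 0.1324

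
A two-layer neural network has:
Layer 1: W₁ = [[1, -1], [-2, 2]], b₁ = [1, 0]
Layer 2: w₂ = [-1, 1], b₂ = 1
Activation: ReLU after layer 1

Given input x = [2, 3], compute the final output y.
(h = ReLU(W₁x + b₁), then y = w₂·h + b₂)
y = 3

Layer 1 pre-activation: z₁ = [0, 2]
After ReLU: h = [0, 2]
Layer 2 output: y = -1×0 + 1×2 + 1 = 3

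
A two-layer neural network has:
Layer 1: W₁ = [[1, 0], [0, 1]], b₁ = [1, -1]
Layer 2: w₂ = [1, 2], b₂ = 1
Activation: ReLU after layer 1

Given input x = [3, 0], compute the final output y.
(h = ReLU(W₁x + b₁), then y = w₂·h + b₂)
y = 5

Layer 1 pre-activation: z₁ = [4, -1]
After ReLU: h = [4, 0]
Layer 2 output: y = 1×4 + 2×0 + 1 = 5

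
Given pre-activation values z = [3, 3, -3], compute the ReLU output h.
h = [3, 3, 0]

ReLU applied element-wise: max(0,3)=3, max(0,3)=3, max(0,-3)=0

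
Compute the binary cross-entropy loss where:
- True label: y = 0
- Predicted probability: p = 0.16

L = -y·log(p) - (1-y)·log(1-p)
L = 0.1744

L = -0·log(0.16) - 1·log(0.84) = -log(0.84) = 0.1744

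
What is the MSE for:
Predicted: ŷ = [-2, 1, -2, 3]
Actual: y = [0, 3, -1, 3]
MSE = 2.25

MSE = (1/4)((-2-0)² + (1-3)² + (-2--1)² + (3-3)²) = (1/4)(4 + 4 + 1 + 0) = 2.25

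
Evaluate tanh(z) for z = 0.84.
0.6858

tanh(0.84) = (e^(0.84) - e^(-0.84))/(e^(0.84) + e^(-0.84)) = 0.6858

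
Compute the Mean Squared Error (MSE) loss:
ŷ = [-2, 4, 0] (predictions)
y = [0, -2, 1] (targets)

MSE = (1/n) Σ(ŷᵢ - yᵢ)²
MSE = 13.67

MSE = (1/3)((-2-0)² + (4--2)² + (0-1)²) = (1/3)(4 + 36 + 1) = 13.67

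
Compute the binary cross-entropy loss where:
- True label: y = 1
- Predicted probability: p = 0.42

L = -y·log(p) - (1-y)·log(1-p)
L = 0.8675

L = -1·log(0.42) - 0·log(0.58) = -log(0.42) = 0.8675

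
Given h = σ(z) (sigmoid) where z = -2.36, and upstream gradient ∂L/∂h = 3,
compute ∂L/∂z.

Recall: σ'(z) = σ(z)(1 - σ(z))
∂L/∂z = 0.2365

σ(-2.36) = 0.08627
σ'(-2.36) = σ(-2.36)(1 - σ(-2.36)) = 0.08627 × 0.9137 = 0.07883
∂L/∂z = ∂L/∂h · σ'(z) = 3 × 0.07883 = 0.2365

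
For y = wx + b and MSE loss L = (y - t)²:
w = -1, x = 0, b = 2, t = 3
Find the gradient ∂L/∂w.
∂L/∂w = 0

y = wx + b = (-1)(0) + 2 = 2
∂L/∂y = 2(y - t) = 2(2 - 3) = -2
∂y/∂w = x = 0
∂L/∂w = ∂L/∂y · ∂y/∂w = -2 × 0 = 0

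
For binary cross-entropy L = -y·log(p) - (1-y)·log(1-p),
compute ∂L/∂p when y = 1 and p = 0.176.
∂L/∂p = -5.682

∂L/∂p = -y/p + (1-y)/(1-p) = -1/0.176 + 0 = -5.682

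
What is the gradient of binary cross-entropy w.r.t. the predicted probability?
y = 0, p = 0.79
∂L/∂p = 4.762

∂L/∂p = -y/p + (1-y)/(1-p) = 0 + 1/0.21 = 4.762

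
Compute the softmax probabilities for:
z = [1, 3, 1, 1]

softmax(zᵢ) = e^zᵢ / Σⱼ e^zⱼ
p = [0.0963, 0.7112, 0.0963, 0.0963]

exp(z) = [2.718, 20.09, 2.718, 2.718]
Sum = 28.24
p = [0.0963, 0.7112, 0.0963, 0.0963]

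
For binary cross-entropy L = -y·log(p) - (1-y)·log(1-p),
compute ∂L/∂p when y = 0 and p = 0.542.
∂L/∂p = 2.183

∂L/∂p = -y/p + (1-y)/(1-p) = 0 + 1/0.458 = 2.183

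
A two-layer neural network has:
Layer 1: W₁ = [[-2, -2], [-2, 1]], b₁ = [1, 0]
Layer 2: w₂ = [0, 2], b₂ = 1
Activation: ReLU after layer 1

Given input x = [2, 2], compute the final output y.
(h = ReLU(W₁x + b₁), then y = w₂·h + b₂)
y = 1

Layer 1 pre-activation: z₁ = [-7, -2]
After ReLU: h = [0, 0]
Layer 2 output: y = 0×0 + 2×0 + 1 = 1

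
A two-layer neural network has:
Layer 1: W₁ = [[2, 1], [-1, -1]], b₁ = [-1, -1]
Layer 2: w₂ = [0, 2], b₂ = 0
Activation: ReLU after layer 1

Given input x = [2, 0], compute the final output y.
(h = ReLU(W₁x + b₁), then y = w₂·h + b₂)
y = 0

Layer 1 pre-activation: z₁ = [3, -3]
After ReLU: h = [3, 0]
Layer 2 output: y = 0×3 + 2×0 + 0 = 0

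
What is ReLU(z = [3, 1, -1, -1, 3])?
h = [3, 1, 0, 0, 3]

ReLU applied element-wise: max(0,3)=3, max(0,1)=1, max(0,-1)=0, max(0,-1)=0, max(0,3)=3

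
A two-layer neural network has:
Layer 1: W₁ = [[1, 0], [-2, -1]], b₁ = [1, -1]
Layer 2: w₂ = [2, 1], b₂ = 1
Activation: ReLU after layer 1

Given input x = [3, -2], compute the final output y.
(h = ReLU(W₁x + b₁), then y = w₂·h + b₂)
y = 9

Layer 1 pre-activation: z₁ = [4, -5]
After ReLU: h = [4, 0]
Layer 2 output: y = 2×4 + 1×0 + 1 = 9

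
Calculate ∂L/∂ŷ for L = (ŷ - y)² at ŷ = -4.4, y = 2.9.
∂L/∂ŷ = -14.6

∂L/∂ŷ = 2(ŷ - y) = 2(-4.4 - 2.9) = 2(-7.3) = -14.6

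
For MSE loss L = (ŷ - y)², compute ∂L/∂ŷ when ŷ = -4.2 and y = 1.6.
∂L/∂ŷ = -11.6

∂L/∂ŷ = 2(ŷ - y) = 2(-4.2 - 1.6) = 2(-5.8) = -11.6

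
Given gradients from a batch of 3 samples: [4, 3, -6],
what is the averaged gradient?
Average gradient = 0.3333

Average = (1/3)(4 + 3 + -6) = 1/3 = 0.3333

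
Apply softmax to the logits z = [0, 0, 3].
p = [0.0453, 0.0453, 0.9094]

exp(z) = [1, 1, 20.09]
Sum = 22.09
p = [0.0453, 0.0453, 0.9094]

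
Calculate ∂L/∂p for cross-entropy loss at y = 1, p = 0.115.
∂L/∂p = -8.696

∂L/∂p = -y/p + (1-y)/(1-p) = -1/0.115 + 0 = -8.696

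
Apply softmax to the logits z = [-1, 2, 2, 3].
p = [0.0104, 0.2097, 0.2097, 0.5701]

exp(z) = [0.3679, 7.389, 7.389, 20.09]
Sum = 35.23
p = [0.0104, 0.2097, 0.2097, 0.5701]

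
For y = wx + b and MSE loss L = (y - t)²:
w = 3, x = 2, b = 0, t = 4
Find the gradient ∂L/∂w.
∂L/∂w = 8

y = wx + b = (3)(2) + 0 = 6
∂L/∂y = 2(y - t) = 2(6 - 4) = 4
∂y/∂w = x = 2
∂L/∂w = ∂L/∂y · ∂y/∂w = 4 × 2 = 8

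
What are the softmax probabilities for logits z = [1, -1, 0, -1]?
p = [0.6103, 0.0826, 0.2245, 0.0826]

exp(z) = [2.718, 0.3679, 1, 0.3679]
Sum = 4.454
p = [0.6103, 0.0826, 0.2245, 0.0826]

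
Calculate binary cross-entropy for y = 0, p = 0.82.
L = 1.715

L = -0·log(0.82) - 1·log(0.18) = -log(0.18) = 1.715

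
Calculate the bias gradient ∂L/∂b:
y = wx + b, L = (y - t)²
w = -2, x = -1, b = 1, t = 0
∂L/∂b = 6

y = wx + b = (-2)(-1) + 1 = 3
∂L/∂y = 2(y - t) = 2(3 - 0) = 6
∂y/∂b = 1
∂L/∂b = ∂L/∂y · ∂y/∂b = 6 × 1 = 6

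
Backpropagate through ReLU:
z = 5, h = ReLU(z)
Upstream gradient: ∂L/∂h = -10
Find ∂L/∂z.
∂L/∂z = -10

h = ReLU(5) = 5
Since z > 0: ∂h/∂z = 1
∂L/∂z = ∂L/∂h · ∂h/∂z = -10 × 1 = -10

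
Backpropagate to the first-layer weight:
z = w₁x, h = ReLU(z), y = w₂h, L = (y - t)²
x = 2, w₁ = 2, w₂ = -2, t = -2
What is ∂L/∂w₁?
∂L/∂w₁ = 48

Forward pass:
z = w₁x = 2×2 = 4
h = ReLU(4) = 4
y = w₂h = -2×4 = -8

Backward pass:
∂L/∂y = 2(y - t) = 2(-8 - -2) = -12
∂y/∂h = w₂ = -2
∂h/∂z = 1 (ReLU derivative)
∂z/∂w₁ = x = 2

∂L/∂w₁ = -12 × -2 × 1 × 2 = 48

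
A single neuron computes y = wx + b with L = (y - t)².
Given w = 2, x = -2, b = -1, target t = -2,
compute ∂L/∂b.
∂L/∂b = -6

y = wx + b = (2)(-2) + -1 = -5
∂L/∂y = 2(y - t) = 2(-5 - -2) = -6
∂y/∂b = 1
∂L/∂b = ∂L/∂y · ∂y/∂b = -6 × 1 = -6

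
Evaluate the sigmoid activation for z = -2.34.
0.08786

sigmoid(-2.34) = 1/(1 + e^(2.34)) = 1/(1 + 10.38) = 0.08786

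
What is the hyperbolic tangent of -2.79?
-0.9925

tanh(-2.79) = (e^(-2.79) - e^(2.79))/(e^(-2.79) + e^(2.79)) = -0.9925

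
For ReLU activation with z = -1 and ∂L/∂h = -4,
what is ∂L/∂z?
∂L/∂z = 0

h = ReLU(-1) = 0
Since z < 0: ∂h/∂z = 0
∂L/∂z = ∂L/∂h · ∂h/∂z = -4 × 0 = 0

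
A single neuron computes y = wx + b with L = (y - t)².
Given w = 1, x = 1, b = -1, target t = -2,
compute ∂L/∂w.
∂L/∂w = 4

y = wx + b = (1)(1) + -1 = 0
∂L/∂y = 2(y - t) = 2(0 - -2) = 4
∂y/∂w = x = 1
∂L/∂w = ∂L/∂y · ∂y/∂w = 4 × 1 = 4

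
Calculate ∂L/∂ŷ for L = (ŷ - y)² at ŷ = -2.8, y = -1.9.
∂L/∂ŷ = -1.8

∂L/∂ŷ = 2(ŷ - y) = 2(-2.8 - -1.9) = 2(-0.9) = -1.8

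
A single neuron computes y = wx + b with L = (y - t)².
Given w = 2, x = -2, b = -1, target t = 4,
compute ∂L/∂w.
∂L/∂w = 36

y = wx + b = (2)(-2) + -1 = -5
∂L/∂y = 2(y - t) = 2(-5 - 4) = -18
∂y/∂w = x = -2
∂L/∂w = ∂L/∂y · ∂y/∂w = -18 × -2 = 36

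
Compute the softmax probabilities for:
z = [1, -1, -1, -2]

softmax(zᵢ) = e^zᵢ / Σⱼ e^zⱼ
p = [0.7573, 0.1025, 0.1025, 0.0377]

exp(z) = [2.718, 0.3679, 0.3679, 0.1353]
Sum = 3.589
p = [0.7573, 0.1025, 0.1025, 0.0377]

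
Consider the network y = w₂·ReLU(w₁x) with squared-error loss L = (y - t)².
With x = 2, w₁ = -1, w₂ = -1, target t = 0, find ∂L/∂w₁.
∂L/∂w₁ = 0

Forward pass:
z = w₁x = -1×2 = -2
h = ReLU(-2) = 0
y = w₂h = -1×0 = 0

Backward pass:
∂L/∂y = 2(y - t) = 2(0 - 0) = 0
∂y/∂h = w₂ = -1
∂h/∂z = 0 (ReLU derivative)
∂z/∂w₁ = x = 2

∂L/∂w₁ = 0 × -1 × 0 × 2 = 0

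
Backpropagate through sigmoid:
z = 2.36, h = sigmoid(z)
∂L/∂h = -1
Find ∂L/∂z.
∂L/∂z = -0.07883

σ(2.36) = 0.9137
σ'(2.36) = σ(2.36)(1 - σ(2.36)) = 0.9137 × 0.08627 = 0.07883
∂L/∂z = ∂L/∂h · σ'(z) = -1 × 0.07883 = -0.07883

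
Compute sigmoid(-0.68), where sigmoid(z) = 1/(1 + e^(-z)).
0.3363

sigmoid(-0.68) = 1/(1 + e^(0.68)) = 1/(1 + 1.974) = 0.3363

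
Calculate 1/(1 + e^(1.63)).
0.1638

sigmoid(-1.63) = 1/(1 + e^(1.63)) = 1/(1 + 5.104) = 0.1638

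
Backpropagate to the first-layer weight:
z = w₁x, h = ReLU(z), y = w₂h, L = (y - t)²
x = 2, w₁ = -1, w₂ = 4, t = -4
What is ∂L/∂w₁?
∂L/∂w₁ = 0

Forward pass:
z = w₁x = -1×2 = -2
h = ReLU(-2) = 0
y = w₂h = 4×0 = 0

Backward pass:
∂L/∂y = 2(y - t) = 2(0 - -4) = 8
∂y/∂h = w₂ = 4
∂h/∂z = 0 (ReLU derivative)
∂z/∂w₁ = x = 2

∂L/∂w₁ = 8 × 4 × 0 × 2 = 0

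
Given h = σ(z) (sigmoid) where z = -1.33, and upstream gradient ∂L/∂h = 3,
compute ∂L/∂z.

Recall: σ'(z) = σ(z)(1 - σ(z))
∂L/∂z = 0.4962

σ(-1.33) = 0.2092
σ'(-1.33) = σ(-1.33)(1 - σ(-1.33)) = 0.2092 × 0.7908 = 0.1654
∂L/∂z = ∂L/∂h · σ'(z) = 3 × 0.1654 = 0.4962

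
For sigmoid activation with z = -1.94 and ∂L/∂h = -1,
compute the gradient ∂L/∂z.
∂L/∂z = -0.1099

σ(-1.94) = 0.1256
σ'(-1.94) = σ(-1.94)(1 - σ(-1.94)) = 0.1256 × 0.8744 = 0.1099
∂L/∂z = ∂L/∂h · σ'(z) = -1 × 0.1099 = -0.1099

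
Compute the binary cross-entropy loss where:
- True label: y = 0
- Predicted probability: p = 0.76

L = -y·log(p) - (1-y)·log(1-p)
L = 1.427

L = -0·log(0.76) - 1·log(0.24) = -log(0.24) = 1.427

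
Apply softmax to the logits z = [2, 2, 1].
p = [0.4223, 0.4223, 0.1554]

exp(z) = [7.389, 7.389, 2.718]
Sum = 17.5
p = [0.4223, 0.4223, 0.1554]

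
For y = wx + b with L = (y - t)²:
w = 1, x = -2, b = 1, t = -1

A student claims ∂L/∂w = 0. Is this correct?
Correct

y = (1)(-2) + 1 = -1
∂L/∂y = 2(y - t) = 2(-1 - -1) = 0
∂y/∂w = x = -2
∂L/∂w = 0 × -2 = 0

Claimed value: 0
Correct: The correct gradient is 0.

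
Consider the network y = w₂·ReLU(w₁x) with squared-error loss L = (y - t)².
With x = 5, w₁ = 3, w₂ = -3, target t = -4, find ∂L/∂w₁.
∂L/∂w₁ = 1230

Forward pass:
z = w₁x = 3×5 = 15
h = ReLU(15) = 15
y = w₂h = -3×15 = -45

Backward pass:
∂L/∂y = 2(y - t) = 2(-45 - -4) = -82
∂y/∂h = w₂ = -3
∂h/∂z = 1 (ReLU derivative)
∂z/∂w₁ = x = 5

∂L/∂w₁ = -82 × -3 × 1 × 5 = 1230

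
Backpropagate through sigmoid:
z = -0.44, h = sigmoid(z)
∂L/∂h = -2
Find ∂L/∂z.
∂L/∂z = -0.4766

σ(-0.44) = 0.3917
σ'(-0.44) = σ(-0.44)(1 - σ(-0.44)) = 0.3917 × 0.6083 = 0.2383
∂L/∂z = ∂L/∂h · σ'(z) = -2 × 0.2383 = -0.4766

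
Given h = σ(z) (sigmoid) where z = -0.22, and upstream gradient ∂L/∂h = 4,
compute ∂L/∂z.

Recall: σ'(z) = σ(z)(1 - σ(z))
∂L/∂z = 0.988

σ(-0.22) = 0.4452
σ'(-0.22) = σ(-0.22)(1 - σ(-0.22)) = 0.4452 × 0.5548 = 0.247
∂L/∂z = ∂L/∂h · σ'(z) = 4 × 0.247 = 0.988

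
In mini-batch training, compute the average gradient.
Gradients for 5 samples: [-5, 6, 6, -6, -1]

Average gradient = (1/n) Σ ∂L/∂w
Average gradient = 0

Average = (1/5)(-5 + 6 + 6 + -6 + -1) = 0/5 = 0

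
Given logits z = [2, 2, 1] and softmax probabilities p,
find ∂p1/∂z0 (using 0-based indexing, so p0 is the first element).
∂p1/∂z0 = -0.1784

p = softmax(z) = [0.4223, 0.4223, 0.1554]
p1 = 0.4223, p0 = 0.4223

∂p1/∂z0 = -p1 × p0 = -0.4223 × 0.4223 = -0.1784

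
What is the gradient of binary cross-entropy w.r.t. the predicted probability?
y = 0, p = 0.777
∂L/∂p = 4.484

∂L/∂p = -y/p + (1-y)/(1-p) = 0 + 1/0.223 = 4.484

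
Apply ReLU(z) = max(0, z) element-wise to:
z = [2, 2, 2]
h = [2, 2, 2]

ReLU applied element-wise: max(0,2)=2, max(0,2)=2, max(0,2)=2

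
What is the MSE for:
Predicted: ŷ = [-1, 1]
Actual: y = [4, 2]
MSE = 13

MSE = (1/2)((-1-4)² + (1-2)²) = (1/2)(25 + 1) = 13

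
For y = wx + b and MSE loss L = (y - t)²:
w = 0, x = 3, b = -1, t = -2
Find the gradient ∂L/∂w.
∂L/∂w = 6

y = wx + b = (0)(3) + -1 = -1
∂L/∂y = 2(y - t) = 2(-1 - -2) = 2
∂y/∂w = x = 3
∂L/∂w = ∂L/∂y · ∂y/∂w = 2 × 3 = 6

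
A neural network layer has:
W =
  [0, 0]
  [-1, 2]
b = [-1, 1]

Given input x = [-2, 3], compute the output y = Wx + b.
y = [-1, 9]

Wx = [0×-2 + 0×3, -1×-2 + 2×3]
   = [0, 8]
y = Wx + b = [0 + -1, 8 + 1] = [-1, 9]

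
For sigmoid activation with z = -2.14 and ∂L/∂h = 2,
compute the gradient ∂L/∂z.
∂L/∂z = 0.1884

σ(-2.14) = 0.1053
σ'(-2.14) = σ(-2.14)(1 - σ(-2.14)) = 0.1053 × 0.8947 = 0.09419
∂L/∂z = ∂L/∂h · σ'(z) = 2 × 0.09419 = 0.1884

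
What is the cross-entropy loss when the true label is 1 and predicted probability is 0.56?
L = 0.5798

L = -1·log(0.56) - 0·log(0.44) = -log(0.56) = 0.5798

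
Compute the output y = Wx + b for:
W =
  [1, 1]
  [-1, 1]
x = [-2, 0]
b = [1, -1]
y = [-1, 1]

Wx = [1×-2 + 1×0, -1×-2 + 1×0]
   = [-2, 2]
y = Wx + b = [-2 + 1, 2 + -1] = [-1, 1]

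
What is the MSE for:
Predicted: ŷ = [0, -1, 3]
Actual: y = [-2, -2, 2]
MSE = 2

MSE = (1/3)((0--2)² + (-1--2)² + (3-2)²) = (1/3)(4 + 1 + 1) = 2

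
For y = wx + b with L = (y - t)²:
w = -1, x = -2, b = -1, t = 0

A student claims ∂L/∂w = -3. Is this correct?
Incorrect

y = (-1)(-2) + -1 = 1
∂L/∂y = 2(y - t) = 2(1 - 0) = 2
∂y/∂w = x = -2
∂L/∂w = 2 × -2 = -4

Claimed value: -3
Incorrect: The correct gradient is -4.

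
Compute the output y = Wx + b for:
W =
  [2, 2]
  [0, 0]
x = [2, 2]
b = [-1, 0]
y = [7, 0]

Wx = [2×2 + 2×2, 0×2 + 0×2]
   = [8, 0]
y = Wx + b = [8 + -1, 0 + 0] = [7, 0]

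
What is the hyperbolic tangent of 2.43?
0.9846

tanh(2.43) = (e^(2.43) - e^(-2.43))/(e^(2.43) + e^(-2.43)) = 0.9846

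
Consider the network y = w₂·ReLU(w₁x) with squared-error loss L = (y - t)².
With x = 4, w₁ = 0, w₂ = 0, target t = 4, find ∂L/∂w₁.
∂L/∂w₁ = 0

Forward pass:
z = w₁x = 0×4 = 0
h = ReLU(0) = 0
y = w₂h = 0×0 = 0

Backward pass:
∂L/∂y = 2(y - t) = 2(0 - 4) = -8
∂y/∂h = w₂ = 0
∂h/∂z = 0 (ReLU derivative)
∂z/∂w₁ = x = 4

∂L/∂w₁ = -8 × 0 × 0 × 4 = 0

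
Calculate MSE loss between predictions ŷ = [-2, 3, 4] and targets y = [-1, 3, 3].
MSE = 0.6667

MSE = (1/3)((-2--1)² + (3-3)² + (4-3)²) = (1/3)(1 + 0 + 1) = 0.6667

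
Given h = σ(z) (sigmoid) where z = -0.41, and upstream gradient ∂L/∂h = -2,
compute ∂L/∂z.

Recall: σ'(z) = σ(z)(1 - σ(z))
∂L/∂z = -0.4796

σ(-0.41) = 0.3989
σ'(-0.41) = σ(-0.41)(1 - σ(-0.41)) = 0.3989 × 0.6011 = 0.2398
∂L/∂z = ∂L/∂h · σ'(z) = -2 × 0.2398 = -0.4796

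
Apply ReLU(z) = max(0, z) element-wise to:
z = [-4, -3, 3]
h = [0, 0, 3]

ReLU applied element-wise: max(0,-4)=0, max(0,-3)=0, max(0,3)=3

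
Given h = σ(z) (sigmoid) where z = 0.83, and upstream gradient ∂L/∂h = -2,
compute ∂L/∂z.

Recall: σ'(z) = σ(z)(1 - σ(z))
∂L/∂z = -0.4229

σ(0.83) = 0.6964
σ'(0.83) = σ(0.83)(1 - σ(0.83)) = 0.6964 × 0.3036 = 0.2114
∂L/∂z = ∂L/∂h · σ'(z) = -2 × 0.2114 = -0.4229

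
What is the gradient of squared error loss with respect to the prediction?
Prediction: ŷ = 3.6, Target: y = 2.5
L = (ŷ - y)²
∂L/∂ŷ = 2.2

∂L/∂ŷ = 2(ŷ - y) = 2(3.6 - 2.5) = 2(1.1) = 2.2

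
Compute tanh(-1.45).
-0.8957

tanh(-1.45) = (e^(-1.45) - e^(1.45))/(e^(-1.45) + e^(1.45)) = -0.8957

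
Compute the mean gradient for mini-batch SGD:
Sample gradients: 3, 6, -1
Average gradient = 2.667

Average = (1/3)(3 + 6 + -1) = 8/3 = 2.667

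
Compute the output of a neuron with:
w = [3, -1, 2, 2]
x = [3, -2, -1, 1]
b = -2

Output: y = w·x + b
y = 9

y = (3)(3) + (-1)(-2) + (2)(-1) + (2)(1) + -2 = 9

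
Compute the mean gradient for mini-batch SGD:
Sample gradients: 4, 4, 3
Average gradient = 3.667

Average = (1/3)(4 + 4 + 3) = 11/3 = 3.667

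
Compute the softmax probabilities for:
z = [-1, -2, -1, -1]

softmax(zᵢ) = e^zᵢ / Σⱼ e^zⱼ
p = [0.2969, 0.1092, 0.2969, 0.2969]

exp(z) = [0.3679, 0.1353, 0.3679, 0.3679]
Sum = 1.239
p = [0.2969, 0.1092, 0.2969, 0.2969]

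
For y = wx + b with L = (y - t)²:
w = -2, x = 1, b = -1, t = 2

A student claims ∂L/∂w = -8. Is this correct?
Incorrect

y = (-2)(1) + -1 = -3
∂L/∂y = 2(y - t) = 2(-3 - 2) = -10
∂y/∂w = x = 1
∂L/∂w = -10 × 1 = -10

Claimed value: -8
Incorrect: The correct gradient is -10.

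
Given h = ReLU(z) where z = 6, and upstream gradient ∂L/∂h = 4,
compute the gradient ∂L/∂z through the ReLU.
∂L/∂z = 4

h = ReLU(6) = 6
Since z > 0: ∂h/∂z = 1
∂L/∂z = ∂L/∂h · ∂h/∂z = 4 × 1 = 4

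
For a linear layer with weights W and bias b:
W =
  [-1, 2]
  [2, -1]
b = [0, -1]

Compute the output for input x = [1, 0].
y = [-1, 1]

Wx = [-1×1 + 2×0, 2×1 + -1×0]
   = [-1, 2]
y = Wx + b = [-1 + 0, 2 + -1] = [-1, 1]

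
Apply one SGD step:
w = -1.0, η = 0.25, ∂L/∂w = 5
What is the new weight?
w_new = -2.25

w_new = w - η·∂L/∂w = -1.0 - 0.25×(5) = -1.0 - (1.25) = -2.25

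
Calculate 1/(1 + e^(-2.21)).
0.9011

sigmoid(2.21) = 1/(1 + e^(-2.21)) = 1/(1 + 0.1097) = 0.9011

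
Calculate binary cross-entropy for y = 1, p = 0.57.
L = 0.5621

L = -1·log(0.57) - 0·log(0.43) = -log(0.57) = 0.5621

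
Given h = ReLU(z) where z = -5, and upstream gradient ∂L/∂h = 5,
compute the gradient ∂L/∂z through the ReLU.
∂L/∂z = 0

h = ReLU(-5) = 0
Since z < 0: ∂h/∂z = 0
∂L/∂z = ∂L/∂h · ∂h/∂z = 5 × 0 = 0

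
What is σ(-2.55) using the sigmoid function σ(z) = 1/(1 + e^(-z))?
0.07243

sigmoid(-2.55) = 1/(1 + e^(2.55)) = 1/(1 + 12.81) = 0.07243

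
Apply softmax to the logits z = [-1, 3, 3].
p = [0.0091, 0.4955, 0.4955]

exp(z) = [0.3679, 20.09, 20.09]
Sum = 40.54
p = [0.0091, 0.4955, 0.4955]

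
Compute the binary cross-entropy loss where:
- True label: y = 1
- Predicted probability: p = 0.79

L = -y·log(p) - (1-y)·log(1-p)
L = 0.2357

L = -1·log(0.79) - 0·log(0.21) = -log(0.79) = 0.2357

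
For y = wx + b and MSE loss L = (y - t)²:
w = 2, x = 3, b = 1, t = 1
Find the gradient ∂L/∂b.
∂L/∂b = 12

y = wx + b = (2)(3) + 1 = 7
∂L/∂y = 2(y - t) = 2(7 - 1) = 12
∂y/∂b = 1
∂L/∂b = ∂L/∂y · ∂y/∂b = 12 × 1 = 12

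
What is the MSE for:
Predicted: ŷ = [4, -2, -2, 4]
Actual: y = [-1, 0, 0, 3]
MSE = 8.5

MSE = (1/4)((4--1)² + (-2-0)² + (-2-0)² + (4-3)²) = (1/4)(25 + 4 + 4 + 1) = 8.5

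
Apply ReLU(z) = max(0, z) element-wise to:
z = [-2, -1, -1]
h = [0, 0, 0]

ReLU applied element-wise: max(0,-2)=0, max(0,-1)=0, max(0,-1)=0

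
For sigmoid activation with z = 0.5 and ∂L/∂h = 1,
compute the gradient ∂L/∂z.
∂L/∂z = 0.235

σ(0.5) = 0.6225
σ'(0.5) = σ(0.5)(1 - σ(0.5)) = 0.6225 × 0.3775 = 0.235
∂L/∂z = ∂L/∂h · σ'(z) = 1 × 0.235 = 0.235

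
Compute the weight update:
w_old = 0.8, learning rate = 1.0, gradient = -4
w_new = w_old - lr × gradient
w_new = 4.8

w_new = w - η·∂L/∂w = 0.8 - 1.0×(-4) = 0.8 - (-4) = 4.8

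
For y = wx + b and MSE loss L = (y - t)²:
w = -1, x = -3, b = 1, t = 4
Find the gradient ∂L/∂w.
∂L/∂w = 0

y = wx + b = (-1)(-3) + 1 = 4
∂L/∂y = 2(y - t) = 2(4 - 4) = 0
∂y/∂w = x = -3
∂L/∂w = ∂L/∂y · ∂y/∂w = 0 × -3 = 0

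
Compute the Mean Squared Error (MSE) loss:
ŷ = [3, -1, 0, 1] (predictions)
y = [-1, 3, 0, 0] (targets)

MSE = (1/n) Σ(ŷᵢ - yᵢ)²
MSE = 8.25

MSE = (1/4)((3--1)² + (-1-3)² + (0-0)² + (1-0)²) = (1/4)(16 + 16 + 0 + 1) = 8.25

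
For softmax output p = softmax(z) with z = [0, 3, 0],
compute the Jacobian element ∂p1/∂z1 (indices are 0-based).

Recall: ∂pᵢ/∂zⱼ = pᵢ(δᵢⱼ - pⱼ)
∂p1/∂z1 = 0.08236

p = softmax(z) = [0.04528, 0.9094, 0.04528]
p1 = 0.9094

∂p1/∂z1 = p1(1 - p1) = 0.9094 × (1 - 0.9094) = 0.08236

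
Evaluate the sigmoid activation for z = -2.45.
0.07944

sigmoid(-2.45) = 1/(1 + e^(2.45)) = 1/(1 + 11.59) = 0.07944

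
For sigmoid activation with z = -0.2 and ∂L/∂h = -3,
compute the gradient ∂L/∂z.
∂L/∂z = -0.7425

σ(-0.2) = 0.4502
σ'(-0.2) = σ(-0.2)(1 - σ(-0.2)) = 0.4502 × 0.5498 = 0.2475
∂L/∂z = ∂L/∂h · σ'(z) = -3 × 0.2475 = -0.7425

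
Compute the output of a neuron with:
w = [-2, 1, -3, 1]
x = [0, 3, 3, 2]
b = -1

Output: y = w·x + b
y = -5

y = (-2)(0) + (1)(3) + (-3)(3) + (1)(2) + -1 = -5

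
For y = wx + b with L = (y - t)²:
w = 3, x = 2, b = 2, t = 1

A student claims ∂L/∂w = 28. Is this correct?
Correct

y = (3)(2) + 2 = 8
∂L/∂y = 2(y - t) = 2(8 - 1) = 14
∂y/∂w = x = 2
∂L/∂w = 14 × 2 = 28

Claimed value: 28
Correct: The correct gradient is 28.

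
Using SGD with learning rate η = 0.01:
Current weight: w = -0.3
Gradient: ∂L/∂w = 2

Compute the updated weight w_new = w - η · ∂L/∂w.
w_new = -0.32

w_new = w - η·∂L/∂w = -0.3 - 0.01×(2) = -0.3 - (0.02) = -0.32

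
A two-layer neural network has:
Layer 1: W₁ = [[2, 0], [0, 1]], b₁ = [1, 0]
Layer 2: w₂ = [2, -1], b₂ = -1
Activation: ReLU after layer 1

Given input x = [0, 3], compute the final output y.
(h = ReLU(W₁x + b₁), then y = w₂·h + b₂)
y = -2

Layer 1 pre-activation: z₁ = [1, 3]
After ReLU: h = [1, 3]
Layer 2 output: y = 2×1 + -1×3 + -1 = -2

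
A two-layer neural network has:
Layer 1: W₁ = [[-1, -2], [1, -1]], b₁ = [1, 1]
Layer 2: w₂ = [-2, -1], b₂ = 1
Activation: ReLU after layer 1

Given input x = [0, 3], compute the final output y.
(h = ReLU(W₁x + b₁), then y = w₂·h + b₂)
y = 1

Layer 1 pre-activation: z₁ = [-5, -2]
After ReLU: h = [0, 0]
Layer 2 output: y = -2×0 + -1×0 + 1 = 1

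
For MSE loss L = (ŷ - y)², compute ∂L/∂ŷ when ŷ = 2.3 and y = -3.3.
∂L/∂ŷ = 11.2

∂L/∂ŷ = 2(ŷ - y) = 2(2.3 - -3.3) = 2(5.6) = 11.2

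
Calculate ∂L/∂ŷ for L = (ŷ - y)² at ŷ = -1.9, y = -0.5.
∂L/∂ŷ = -2.8

∂L/∂ŷ = 2(ŷ - y) = 2(-1.9 - -0.5) = 2(-1.4) = -2.8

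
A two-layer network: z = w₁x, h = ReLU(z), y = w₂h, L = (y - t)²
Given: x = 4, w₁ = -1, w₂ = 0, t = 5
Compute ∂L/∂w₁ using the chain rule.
∂L/∂w₁ = 0

Forward pass:
z = w₁x = -1×4 = -4
h = ReLU(-4) = 0
y = w₂h = 0×0 = 0

Backward pass:
∂L/∂y = 2(y - t) = 2(0 - 5) = -10
∂y/∂h = w₂ = 0
∂h/∂z = 0 (ReLU derivative)
∂z/∂w₁ = x = 4

∂L/∂w₁ = -10 × 0 × 0 × 4 = 0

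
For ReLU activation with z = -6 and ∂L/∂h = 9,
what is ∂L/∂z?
∂L/∂z = 0

h = ReLU(-6) = 0
Since z < 0: ∂h/∂z = 0
∂L/∂z = ∂L/∂h · ∂h/∂z = 9 × 0 = 0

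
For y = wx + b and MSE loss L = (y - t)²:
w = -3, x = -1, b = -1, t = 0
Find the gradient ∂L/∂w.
∂L/∂w = -4

y = wx + b = (-3)(-1) + -1 = 2
∂L/∂y = 2(y - t) = 2(2 - 0) = 4
∂y/∂w = x = -1
∂L/∂w = ∂L/∂y · ∂y/∂w = 4 × -1 = -4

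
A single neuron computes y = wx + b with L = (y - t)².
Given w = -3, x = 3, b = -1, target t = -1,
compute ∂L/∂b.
∂L/∂b = -18

y = wx + b = (-3)(3) + -1 = -10
∂L/∂y = 2(y - t) = 2(-10 - -1) = -18
∂y/∂b = 1
∂L/∂b = ∂L/∂y · ∂y/∂b = -18 × 1 = -18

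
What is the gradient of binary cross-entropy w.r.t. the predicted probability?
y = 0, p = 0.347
∂L/∂p = 1.531

∂L/∂p = -y/p + (1-y)/(1-p) = 0 + 1/0.653 = 1.531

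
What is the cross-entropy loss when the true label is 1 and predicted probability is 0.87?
L = 0.1393

L = -1·log(0.87) - 0·log(0.13) = -log(0.87) = 0.1393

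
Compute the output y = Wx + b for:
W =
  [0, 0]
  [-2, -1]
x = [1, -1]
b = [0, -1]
y = [0, -2]

Wx = [0×1 + 0×-1, -2×1 + -1×-1]
   = [0, -1]
y = Wx + b = [0 + 0, -1 + -1] = [0, -2]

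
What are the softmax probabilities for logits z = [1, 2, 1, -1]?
p = [0.206, 0.5601, 0.206, 0.0279]

exp(z) = [2.718, 7.389, 2.718, 0.3679]
Sum = 13.19
p = [0.206, 0.5601, 0.206, 0.0279]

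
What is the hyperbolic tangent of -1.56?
-0.9154

tanh(-1.56) = (e^(-1.56) - e^(1.56))/(e^(-1.56) + e^(1.56)) = -0.9154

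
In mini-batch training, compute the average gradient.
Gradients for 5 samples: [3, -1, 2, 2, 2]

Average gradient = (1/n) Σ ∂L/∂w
Average gradient = 1.6

Average = (1/5)(3 + -1 + 2 + 2 + 2) = 8/5 = 1.6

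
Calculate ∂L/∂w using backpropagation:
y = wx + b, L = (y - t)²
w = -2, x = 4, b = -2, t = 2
∂L/∂w = -96

y = wx + b = (-2)(4) + -2 = -10
∂L/∂y = 2(y - t) = 2(-10 - 2) = -24
∂y/∂w = x = 4
∂L/∂w = ∂L/∂y · ∂y/∂w = -24 × 4 = -96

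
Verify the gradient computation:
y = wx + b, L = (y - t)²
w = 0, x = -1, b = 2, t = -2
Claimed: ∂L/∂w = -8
Correct

y = (0)(-1) + 2 = 2
∂L/∂y = 2(y - t) = 2(2 - -2) = 8
∂y/∂w = x = -1
∂L/∂w = 8 × -1 = -8

Claimed value: -8
Correct: The correct gradient is -8.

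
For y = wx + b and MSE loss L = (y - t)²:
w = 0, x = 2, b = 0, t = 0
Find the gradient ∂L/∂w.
∂L/∂w = 0

y = wx + b = (0)(2) + 0 = 0
∂L/∂y = 2(y - t) = 2(0 - 0) = 0
∂y/∂w = x = 2
∂L/∂w = ∂L/∂y · ∂y/∂w = 0 × 2 = 0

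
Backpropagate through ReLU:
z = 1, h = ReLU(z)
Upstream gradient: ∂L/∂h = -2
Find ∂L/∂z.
∂L/∂z = -2

h = ReLU(1) = 1
Since z > 0: ∂h/∂z = 1
∂L/∂z = ∂L/∂h · ∂h/∂z = -2 × 1 = -2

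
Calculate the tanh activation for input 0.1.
0.09967

tanh(0.1) = (e^(0.1) - e^(-0.1))/(e^(0.1) + e^(-0.1)) = 0.09967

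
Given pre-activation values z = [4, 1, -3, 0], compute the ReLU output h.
h = [4, 1, 0, 0]

ReLU applied element-wise: max(0,4)=4, max(0,1)=1, max(0,-3)=0, max(0,0)=0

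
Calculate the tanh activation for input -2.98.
-0.9949

tanh(-2.98) = (e^(-2.98) - e^(2.98))/(e^(-2.98) + e^(2.98)) = -0.9949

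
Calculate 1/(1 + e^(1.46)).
0.1885

sigmoid(-1.46) = 1/(1 + e^(1.46)) = 1/(1 + 4.306) = 0.1885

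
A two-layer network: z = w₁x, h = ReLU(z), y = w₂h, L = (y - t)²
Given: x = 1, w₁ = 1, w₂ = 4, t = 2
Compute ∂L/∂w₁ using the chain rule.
∂L/∂w₁ = 16

Forward pass:
z = w₁x = 1×1 = 1
h = ReLU(1) = 1
y = w₂h = 4×1 = 4

Backward pass:
∂L/∂y = 2(y - t) = 2(4 - 2) = 4
∂y/∂h = w₂ = 4
∂h/∂z = 1 (ReLU derivative)
∂z/∂w₁ = x = 1

∂L/∂w₁ = 4 × 4 × 1 × 1 = 16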